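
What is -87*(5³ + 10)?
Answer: -11745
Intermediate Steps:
-87*(5³ + 10) = -87*(125 + 10) = -87*135 = -11745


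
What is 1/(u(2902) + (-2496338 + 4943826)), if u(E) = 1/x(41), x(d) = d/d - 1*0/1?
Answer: 1/2447489 ≈ 4.0858e-7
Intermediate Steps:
x(d) = 1 (x(d) = 1 + 0*1 = 1 + 0 = 1)
u(E) = 1 (u(E) = 1/1 = 1)
1/(u(2902) + (-2496338 + 4943826)) = 1/(1 + (-2496338 + 4943826)) = 1/(1 + 2447488) = 1/2447489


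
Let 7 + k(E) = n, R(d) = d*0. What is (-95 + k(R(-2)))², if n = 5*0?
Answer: 10404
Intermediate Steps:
n = 0
R(d) = 0
k(E) = -7 (k(E) = -7 + 0 = -7)
(-95 + k(R(-2)))² = (-95 - 7)² = (-102)² = 10404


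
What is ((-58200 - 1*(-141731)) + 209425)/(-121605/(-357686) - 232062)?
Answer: -34928753272/27668402309 ≈ -1.2624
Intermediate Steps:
((-58200 - 1*(-141731)) + 209425)/(-121605/(-357686) - 232062) = ((-58200 + 141731) + 209425)/(-121605*(-1/357686) - 232062) = (83531 + 209425)/(121605/357686 - 232062) = 292956/(-83005206927/357686) = 292956*(-357686/83005206927) = -34928753272/27668402309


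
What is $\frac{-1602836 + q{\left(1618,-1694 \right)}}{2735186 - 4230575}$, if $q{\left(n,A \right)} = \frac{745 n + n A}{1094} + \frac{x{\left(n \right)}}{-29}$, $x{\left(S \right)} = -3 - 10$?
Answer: $\frac{3635434978}{3388765101} \approx 1.0728$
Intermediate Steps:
$x{\left(S \right)} = -13$
$q{\left(n,A \right)} = \frac{13}{29} + \frac{745 n}{1094} + \frac{A n}{1094}$ ($q{\left(n,A \right)} = \frac{745 n + n A}{1094} - \frac{13}{-29} = \left(745 n + A n\right) \frac{1}{1094} - - \frac{13}{29} = \left(\frac{745 n}{1094} + \frac{A n}{1094}\right) + \frac{13}{29} = \frac{13}{29} + \frac{745 n}{1094} + \frac{A n}{1094}$)
$\frac{-1602836 + q{\left(1618,-1694 \right)}}{2735186 - 4230575} = \frac{-1602836 + \left(\frac{13}{29} + \frac{745}{1094} \cdot 1618 + \frac{1}{1094} \left(-1694\right) 1618\right)}{2735186 - 4230575} = \frac{-1602836 + \left(\frac{13}{29} + \frac{602705}{547} - \frac{1370446}{547}\right)}{-1495389} = \left(-1602836 - \frac{22257378}{15863}\right) \left(- \frac{1}{1495389}\right) = \left(- \frac{25448044846}{15863}\right) \left(- \frac{1}{1495389}\right) = \frac{3635434978}{3388765101}$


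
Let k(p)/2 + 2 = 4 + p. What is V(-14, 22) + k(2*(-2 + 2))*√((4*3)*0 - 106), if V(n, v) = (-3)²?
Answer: 9 + 4*I*√106 ≈ 9.0 + 41.182*I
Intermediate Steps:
V(n, v) = 9
k(p) = 4 + 2*p (k(p) = -4 + 2*(4 + p) = -4 + (8 + 2*p) = 4 + 2*p)
V(-14, 22) + k(2*(-2 + 2))*√((4*3)*0 - 106) = 9 + (4 + 2*(2*(-2 + 2)))*√((4*3)*0 - 106) = 9 + (4 + 2*(2*0))*√(12*0 - 106) = 9 + (4 + 2*0)*√(0 - 106) = 9 + (4 + 0)*√(-106) = 9 + 4*(I*√106) = 9 + 4*I*√106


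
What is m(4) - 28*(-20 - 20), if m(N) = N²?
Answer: 1136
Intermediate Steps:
m(4) - 28*(-20 - 20) = 4² - 28*(-20 - 20) = 16 - 28*(-40) = 16 - 1*(-1120) = 16 + 1120 = 1136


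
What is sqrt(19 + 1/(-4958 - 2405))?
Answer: 6*sqrt(28612618)/7363 ≈ 4.3589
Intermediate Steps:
sqrt(19 + 1/(-4958 - 2405)) = sqrt(19 + 1/(-7363)) = sqrt(19 - 1/7363) = sqrt(139896/7363) = 6*sqrt(28612618)/7363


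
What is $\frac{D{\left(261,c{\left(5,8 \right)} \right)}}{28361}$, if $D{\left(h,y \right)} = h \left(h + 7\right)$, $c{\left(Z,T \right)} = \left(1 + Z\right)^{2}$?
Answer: $\frac{69948}{28361} \approx 2.4663$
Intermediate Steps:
$D{\left(h,y \right)} = h \left(7 + h\right)$
$\frac{D{\left(261,c{\left(5,8 \right)} \right)}}{28361} = \frac{261 \left(7 + 261\right)}{28361} = 261 \cdot 268 \cdot \frac{1}{28361} = 69948 \cdot \frac{1}{28361} = \frac{69948}{28361}$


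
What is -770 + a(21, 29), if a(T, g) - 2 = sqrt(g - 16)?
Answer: -768 + sqrt(13) ≈ -764.39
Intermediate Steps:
a(T, g) = 2 + sqrt(-16 + g) (a(T, g) = 2 + sqrt(g - 16) = 2 + sqrt(-16 + g))
-770 + a(21, 29) = -770 + (2 + sqrt(-16 + 29)) = -770 + (2 + sqrt(13)) = -768 + sqrt(13)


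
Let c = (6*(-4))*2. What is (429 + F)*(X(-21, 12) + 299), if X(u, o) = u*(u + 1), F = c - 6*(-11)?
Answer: 321393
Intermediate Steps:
c = -48 (c = -24*2 = -48)
F = 18 (F = -48 - 6*(-11) = -48 + 66 = 18)
X(u, o) = u*(1 + u)
(429 + F)*(X(-21, 12) + 299) = (429 + 18)*(-21*(1 - 21) + 299) = 447*(-21*(-20) + 299) = 447*(420 + 299) = 447*719 = 321393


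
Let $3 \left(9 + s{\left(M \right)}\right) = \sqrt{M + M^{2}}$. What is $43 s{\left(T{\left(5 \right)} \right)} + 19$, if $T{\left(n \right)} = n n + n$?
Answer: $-368 + \frac{43 \sqrt{930}}{3} \approx 69.108$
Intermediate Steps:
$T{\left(n \right)} = n + n^{2}$ ($T{\left(n \right)} = n^{2} + n = n + n^{2}$)
$s{\left(M \right)} = -9 + \frac{\sqrt{M + M^{2}}}{3}$
$43 s{\left(T{\left(5 \right)} \right)} + 19 = 43 \left(-9 + \frac{\sqrt{5 \left(1 + 5\right) \left(1 + 5 \left(1 + 5\right)\right)}}{3}\right) + 19 = 43 \left(-9 + \frac{\sqrt{5 \cdot 6 \left(1 + 5 \cdot 6\right)}}{3}\right) + 19 = 43 \left(-9 + \frac{\sqrt{30 \left(1 + 30\right)}}{3}\right) + 19 = 43 \left(-9 + \frac{\sqrt{30 \cdot 31}}{3}\right) + 19 = 43 \left(-9 + \frac{\sqrt{930}}{3}\right) + 19 = \left(-387 + \frac{43 \sqrt{930}}{3}\right) + 19 = -368 + \frac{43 \sqrt{930}}{3}$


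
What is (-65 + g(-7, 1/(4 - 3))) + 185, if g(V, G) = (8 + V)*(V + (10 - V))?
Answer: 130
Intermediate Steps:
g(V, G) = 80 + 10*V (g(V, G) = (8 + V)*10 = 80 + 10*V)
(-65 + g(-7, 1/(4 - 3))) + 185 = (-65 + (80 + 10*(-7))) + 185 = (-65 + (80 - 70)) + 185 = (-65 + 10) + 185 = -55 + 185 = 130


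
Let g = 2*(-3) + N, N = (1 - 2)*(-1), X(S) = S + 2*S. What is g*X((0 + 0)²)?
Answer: 0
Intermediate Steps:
X(S) = 3*S
N = 1 (N = -1*(-1) = 1)
g = -5 (g = 2*(-3) + 1 = -6 + 1 = -5)
g*X((0 + 0)²) = -15*(0 + 0)² = -15*0² = -15*0 = -5*0 = 0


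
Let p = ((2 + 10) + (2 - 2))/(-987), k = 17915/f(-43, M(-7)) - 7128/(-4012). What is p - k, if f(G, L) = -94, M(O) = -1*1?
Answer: 124600635/659974 ≈ 188.80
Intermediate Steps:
M(O) = -1
k = -17801237/94282 (k = 17915/(-94) - 7128/(-4012) = 17915*(-1/94) - 7128*(-1/4012) = -17915/94 + 1782/1003 = -17801237/94282 ≈ -188.81)
p = -4/329 (p = -(12 + 0)/987 = -1/987*12 = -4/329 ≈ -0.012158)
p - k = -4/329 - 1*(-17801237/94282) = -4/329 + 17801237/94282 = 124600635/659974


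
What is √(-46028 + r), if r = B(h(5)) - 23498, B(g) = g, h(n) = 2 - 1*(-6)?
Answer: I*√69518 ≈ 263.66*I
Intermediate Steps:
h(n) = 8 (h(n) = 2 + 6 = 8)
r = -23490 (r = 8 - 23498 = -23490)
√(-46028 + r) = √(-46028 - 23490) = √(-69518) = I*√69518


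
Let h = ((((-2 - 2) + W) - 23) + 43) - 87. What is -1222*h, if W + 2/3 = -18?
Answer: 328718/3 ≈ 1.0957e+5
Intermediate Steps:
W = -56/3 (W = -⅔ - 18 = -56/3 ≈ -18.667)
h = -269/3 (h = ((((-2 - 2) - 56/3) - 23) + 43) - 87 = (((-4 - 56/3) - 23) + 43) - 87 = ((-68/3 - 23) + 43) - 87 = (-137/3 + 43) - 87 = -8/3 - 87 = -269/3 ≈ -89.667)
-1222*h = -1222*(-269/3) = 328718/3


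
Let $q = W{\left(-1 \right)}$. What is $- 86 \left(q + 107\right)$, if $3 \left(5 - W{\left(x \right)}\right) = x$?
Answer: $- \frac{28982}{3} \approx -9660.7$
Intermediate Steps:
$W{\left(x \right)} = 5 - \frac{x}{3}$
$q = \frac{16}{3}$ ($q = 5 - - \frac{1}{3} = 5 + \frac{1}{3} = \frac{16}{3} \approx 5.3333$)
$- 86 \left(q + 107\right) = - 86 \left(\frac{16}{3} + 107\right) = \left(-86\right) \frac{337}{3} = - \frac{28982}{3}$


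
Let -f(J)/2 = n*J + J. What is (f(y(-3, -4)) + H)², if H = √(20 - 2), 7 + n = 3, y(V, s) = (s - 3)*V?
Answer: 15894 + 756*√2 ≈ 16963.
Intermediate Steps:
y(V, s) = V*(-3 + s) (y(V, s) = (-3 + s)*V = V*(-3 + s))
n = -4 (n = -7 + 3 = -4)
f(J) = 6*J (f(J) = -2*(-4*J + J) = -(-6)*J = 6*J)
H = 3*√2 (H = √18 = 3*√2 ≈ 4.2426)
(f(y(-3, -4)) + H)² = (6*(-3*(-3 - 4)) + 3*√2)² = (6*(-3*(-7)) + 3*√2)² = (6*21 + 3*√2)² = (126 + 3*√2)²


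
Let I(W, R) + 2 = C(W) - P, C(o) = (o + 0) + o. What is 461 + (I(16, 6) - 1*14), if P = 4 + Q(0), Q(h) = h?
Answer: 473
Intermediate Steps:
C(o) = 2*o (C(o) = o + o = 2*o)
P = 4 (P = 4 + 0 = 4)
I(W, R) = -6 + 2*W (I(W, R) = -2 + (2*W - 1*4) = -2 + (2*W - 4) = -2 + (-4 + 2*W) = -6 + 2*W)
461 + (I(16, 6) - 1*14) = 461 + ((-6 + 2*16) - 1*14) = 461 + ((-6 + 32) - 14) = 461 + (26 - 14) = 461 + 12 = 473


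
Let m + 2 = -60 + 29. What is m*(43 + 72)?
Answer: -3795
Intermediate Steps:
m = -33 (m = -2 + (-60 + 29) = -2 - 31 = -33)
m*(43 + 72) = -33*(43 + 72) = -33*115 = -3795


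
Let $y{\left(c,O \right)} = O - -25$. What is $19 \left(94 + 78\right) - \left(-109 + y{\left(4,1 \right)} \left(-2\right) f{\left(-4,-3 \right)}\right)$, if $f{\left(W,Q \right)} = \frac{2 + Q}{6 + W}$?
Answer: $3351$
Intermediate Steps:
$y{\left(c,O \right)} = 25 + O$ ($y{\left(c,O \right)} = O + 25 = 25 + O$)
$f{\left(W,Q \right)} = \frac{2 + Q}{6 + W}$
$19 \left(94 + 78\right) - \left(-109 + y{\left(4,1 \right)} \left(-2\right) f{\left(-4,-3 \right)}\right) = 19 \left(94 + 78\right) - \left(-109 + \left(25 + 1\right) \left(-2\right) \frac{2 - 3}{6 - 4}\right) = 19 \cdot 172 - \left(-109 + 26 \left(-2\right) \frac{1}{2} \left(-1\right)\right) = 3268 - \left(-109 - 52 \cdot \frac{1}{2} \left(-1\right)\right) = 3268 - \left(-109 - -26\right) = 3268 - \left(-109 + 26\right) = 3268 - -83 = 3268 + 83 = 3351$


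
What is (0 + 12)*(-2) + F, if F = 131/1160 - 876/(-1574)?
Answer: -21298903/912920 ≈ -23.331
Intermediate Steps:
F = 611177/912920 (F = 131*(1/1160) - 876*(-1/1574) = 131/1160 + 438/787 = 611177/912920 ≈ 0.66947)
(0 + 12)*(-2) + F = (0 + 12)*(-2) + 611177/912920 = 12*(-2) + 611177/912920 = -24 + 611177/912920 = -21298903/912920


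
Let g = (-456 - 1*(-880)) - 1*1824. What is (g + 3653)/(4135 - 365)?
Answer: 2253/3770 ≈ 0.59761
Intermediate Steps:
g = -1400 (g = (-456 + 880) - 1824 = 424 - 1824 = -1400)
(g + 3653)/(4135 - 365) = (-1400 + 3653)/(4135 - 365) = 2253/3770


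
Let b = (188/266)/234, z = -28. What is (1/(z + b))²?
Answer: 242144721/189800506921 ≈ 0.0012758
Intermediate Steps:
b = 47/15561 (b = (188*(1/266))*(1/234) = (94/133)*(1/234) = 47/15561 ≈ 0.0030204)
(1/(z + b))² = (1/(-28 + 47/15561))² = (1/(-435661/15561))² = (-15561/435661)² = 242144721/189800506921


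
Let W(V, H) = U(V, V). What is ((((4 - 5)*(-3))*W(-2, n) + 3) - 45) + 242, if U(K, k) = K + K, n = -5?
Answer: 188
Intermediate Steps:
U(K, k) = 2*K
W(V, H) = 2*V
((((4 - 5)*(-3))*W(-2, n) + 3) - 45) + 242 = ((((4 - 5)*(-3))*(2*(-2)) + 3) - 45) + 242 = ((-1*(-3)*(-4) + 3) - 45) + 242 = ((3*(-4) + 3) - 45) + 242 = ((-12 + 3) - 45) + 242 = (-9 - 45) + 242 = -54 + 242 = 188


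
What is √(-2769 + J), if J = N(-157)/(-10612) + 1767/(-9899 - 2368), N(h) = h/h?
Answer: I*√1303509721894570533/21696234 ≈ 52.623*I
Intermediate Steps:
N(h) = 1
J = -6254557/43392468 (J = 1/(-10612) + 1767/(-9899 - 2368) = 1*(-1/10612) + 1767/(-12267) = -1/10612 + 1767*(-1/12267) = -1/10612 - 589/4089 = -6254557/43392468 ≈ -0.14414)
√(-2769 + J) = √(-2769 - 6254557/43392468) = √(-120159998449/43392468) = I*√1303509721894570533/21696234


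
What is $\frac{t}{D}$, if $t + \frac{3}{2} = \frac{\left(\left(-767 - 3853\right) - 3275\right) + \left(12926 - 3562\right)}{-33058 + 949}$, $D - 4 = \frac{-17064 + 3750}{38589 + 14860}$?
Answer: $- \frac{482328635}{1170413916} \approx -0.4121$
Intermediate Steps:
$D = \frac{200482}{53449}$ ($D = 4 + \frac{-17064 + 3750}{38589 + 14860} = 4 - \frac{13314}{53449} = \frac{200482}{53449} \approx 3.7509$)
$t = - \frac{99265}{64218}$ ($t = - \frac{3}{2} + \frac{\left(\left(-767 - 3853\right) - 3275\right) + \left(12926 - 3562\right)}{-33058 + 949} = - \frac{3}{2} + \frac{\left(-4620 - 3275\right) + \left(12926 - 3562\right)}{-32109} = - \frac{3}{2} + \left(-7895 + 9364\right) \left(- \frac{1}{32109}\right) = - \frac{3}{2} + 1469 \left(- \frac{1}{32109}\right) = - \frac{3}{2} - \frac{1469}{32109} = - \frac{99265}{64218} \approx -1.5457$)
$\frac{t}{D} = - \frac{99265}{64218 \cdot \frac{200482}{53449}} = \left(- \frac{99265}{64218}\right) \frac{53449}{200482} = - \frac{482328635}{1170413916}$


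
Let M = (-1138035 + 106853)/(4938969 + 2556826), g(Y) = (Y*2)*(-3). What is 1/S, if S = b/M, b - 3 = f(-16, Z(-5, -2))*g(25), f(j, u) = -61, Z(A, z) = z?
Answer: -1031182/68609011635 ≈ -1.5030e-5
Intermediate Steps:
g(Y) = -6*Y (g(Y) = (2*Y)*(-3) = -6*Y)
b = 9153 (b = 3 - (-366)*25 = 3 - 61*(-150) = 3 + 9150 = 9153)
M = -1031182/7495795 ≈ -0.13757
S = -68609011635/1031182 (S = 9153/(-1031182/7495795) = 9153*(-7495795/1031182) = -68609011635/1031182 ≈ -66534.)
1/S = 1/(-68609011635/1031182) = -1031182/68609011635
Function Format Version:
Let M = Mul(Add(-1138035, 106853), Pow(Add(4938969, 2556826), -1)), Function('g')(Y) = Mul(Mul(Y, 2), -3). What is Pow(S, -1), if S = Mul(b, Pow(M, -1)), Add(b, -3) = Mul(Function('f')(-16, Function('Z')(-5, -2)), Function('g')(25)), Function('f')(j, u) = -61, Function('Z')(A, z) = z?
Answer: Rational(-1031182, 68609011635) ≈ -1.5030e-5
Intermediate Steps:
Function('g')(Y) = Mul(-6, Y) (Function('g')(Y) = Mul(Mul(2, Y), -3) = Mul(-6, Y))
b = 9153 (b = Add(3, Mul(-61, Mul(-6, 25))) = Add(3, Mul(-61, -150)) = Add(3, 9150) = 9153)
M = Rational(-1031182, 7495795) (M = Mul(-1031182, Pow(7495795, -1)) = Mul(-1031182, Rational(1, 7495795)) = Rational(-1031182, 7495795) ≈ -0.13757)
S = Rational(-68609011635, 1031182) (S = Mul(9153, Pow(Rational(-1031182, 7495795), -1)) = Mul(9153, Rational(-7495795, 1031182)) = Rational(-68609011635, 1031182) ≈ -66534.)
Pow(S, -1) = Pow(Rational(-68609011635, 1031182), -1) = Rational(-1031182, 68609011635)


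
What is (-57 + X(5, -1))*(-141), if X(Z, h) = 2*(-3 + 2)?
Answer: 8319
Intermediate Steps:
X(Z, h) = -2 (X(Z, h) = 2*(-1) = -2)
(-57 + X(5, -1))*(-141) = (-57 - 2)*(-141) = -59*(-141) = 8319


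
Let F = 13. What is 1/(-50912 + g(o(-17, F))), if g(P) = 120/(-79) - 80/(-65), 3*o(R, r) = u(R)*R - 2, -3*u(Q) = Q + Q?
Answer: -1027/52286920 ≈ -1.9642e-5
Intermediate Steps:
u(Q) = -2*Q/3 (u(Q) = -(Q + Q)/3 = -2*Q/3)
o(R, r) = -⅔ - 2*R²/9 (o(R, r) = ((-2*R/3)*R - 2)/3 = (-2*R²/3 - 2)/3 = (-2 - 2*R²/3)/3 = -⅔ - 2*R²/9)
g(P) = -296/1027 (g(P) = 120*(-1/79) - 80*(-1/65) = -120/79 + 16/13 = -296/1027)
1/(-50912 + g(o(-17, F))) = 1/(-50912 - 296/1027) = 1/(-52286920/1027) = -1027/52286920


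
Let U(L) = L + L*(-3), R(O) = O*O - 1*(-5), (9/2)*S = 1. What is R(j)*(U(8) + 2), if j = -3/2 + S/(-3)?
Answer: -152635/1458 ≈ -104.69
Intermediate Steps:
S = 2/9 (S = (2/9)*1 = 2/9 ≈ 0.22222)
j = -85/54 (j = -3/2 + (2/9)/(-3) = -3*1/2 + (2/9)*(-1/3) = -3/2 - 2/27 = -85/54 ≈ -1.5741)
R(O) = 5 + O**2 (R(O) = O**2 + 5 = 5 + O**2)
U(L) = -2*L (U(L) = L - 3*L = -2*L)
R(j)*(U(8) + 2) = (5 + (-85/54)**2)*(-2*8 + 2) = (5 + 7225/2916)*(-16 + 2) = (21805/2916)*(-14) = -152635/1458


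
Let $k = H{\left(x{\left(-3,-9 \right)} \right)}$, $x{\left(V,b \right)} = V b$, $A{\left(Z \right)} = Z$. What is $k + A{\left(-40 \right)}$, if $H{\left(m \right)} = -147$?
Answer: $-187$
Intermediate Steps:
$k = -147$
$k + A{\left(-40 \right)} = -147 - 40 = -187$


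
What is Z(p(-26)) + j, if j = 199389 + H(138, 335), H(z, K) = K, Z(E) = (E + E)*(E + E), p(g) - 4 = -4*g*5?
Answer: 1298028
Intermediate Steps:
p(g) = 4 - 20*g (p(g) = 4 - 4*g*5 = 4 - 20*g)
Z(E) = 4*E² (Z(E) = (2*E)*(2*E) = 4*E²)
j = 199724 (j = 199389 + 335 = 199724)
Z(p(-26)) + j = 4*(4 - 20*(-26))² + 199724 = 4*(4 + 520)² + 199724 = 4*524² + 199724 = 4*274576 + 199724 = 1098304 + 199724 = 1298028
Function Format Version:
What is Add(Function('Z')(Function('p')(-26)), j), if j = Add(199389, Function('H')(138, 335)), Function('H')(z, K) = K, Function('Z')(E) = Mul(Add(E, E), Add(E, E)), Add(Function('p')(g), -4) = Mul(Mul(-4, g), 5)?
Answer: 1298028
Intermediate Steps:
Function('p')(g) = Add(4, Mul(-20, g)) (Function('p')(g) = Add(4, Mul(Mul(-4, g), 5)) = Add(4, Mul(-20, g)))
Function('Z')(E) = Mul(4, Pow(E, 2)) (Function('Z')(E) = Mul(Mul(2, E), Mul(2, E)) = Mul(4, Pow(E, 2)))
j = 199724 (j = Add(199389, 335) = 199724)
Add(Function('Z')(Function('p')(-26)), j) = Add(Mul(4, Pow(Add(4, Mul(-20, -26)), 2)), 199724) = Add(Mul(4, Pow(Add(4, 520), 2)), 199724) = Add(Mul(4, Pow(524, 2)), 199724) = Add(Mul(4, 274576), 199724) = Add(1098304, 199724) = 1298028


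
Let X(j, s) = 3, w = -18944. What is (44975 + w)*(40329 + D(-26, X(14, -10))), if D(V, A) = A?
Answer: 1049882292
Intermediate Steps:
(44975 + w)*(40329 + D(-26, X(14, -10))) = (44975 - 18944)*(40329 + 3) = 26031*40332 = 1049882292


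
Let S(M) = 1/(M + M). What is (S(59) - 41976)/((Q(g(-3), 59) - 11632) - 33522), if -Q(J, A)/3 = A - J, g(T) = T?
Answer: 4953167/5350120 ≈ 0.92581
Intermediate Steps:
Q(J, A) = -3*A + 3*J (Q(J, A) = -3*(A - J) = -3*A + 3*J)
S(M) = 1/(2*M)
(S(59) - 41976)/((Q(g(-3), 59) - 11632) - 33522) = ((1/2)/59 - 41976)/(((-3*59 + 3*(-3)) - 11632) - 33522) = ((1/2)*(1/59) - 41976)/(((-177 - 9) - 11632) - 33522) = (1/118 - 41976)/((-186 - 11632) - 33522) = -4953167/(118*(-11818 - 33522)) = -4953167/118/(-45340) = -4953167/118*(-1/45340) = 4953167/5350120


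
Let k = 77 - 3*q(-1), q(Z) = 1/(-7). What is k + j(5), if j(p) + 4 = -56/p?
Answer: 2178/35 ≈ 62.229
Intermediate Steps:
q(Z) = -⅐
k = 542/7 (k = 77 - 3*(-⅐) = 77 + 3/7 = 542/7 ≈ 77.429)
j(p) = -4 - 56/p
k + j(5) = 542/7 + (-4 - 56/5) = 542/7 - 76/5 = 2178/35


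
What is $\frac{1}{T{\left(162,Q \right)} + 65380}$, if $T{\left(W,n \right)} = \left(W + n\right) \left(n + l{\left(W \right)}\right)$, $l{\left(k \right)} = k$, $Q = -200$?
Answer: $\frac{1}{66824} \approx 1.4965 \cdot 10^{-5}$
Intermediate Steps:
$T{\left(W,n \right)} = \left(W + n\right)^{2}$ ($T{\left(W,n \right)} = \left(W + n\right) \left(n + W\right) = \left(W + n\right) \left(W + n\right) = \left(W + n\right)^{2}$)
$\frac{1}{T{\left(162,Q \right)} + 65380} = \frac{1}{\left(162^{2} + \left(-200\right)^{2} + 2 \cdot 162 \left(-200\right)\right) + 65380} = \frac{1}{\left(26244 + 40000 - 64800\right) + 65380} = \frac{1}{1444 + 65380} = \frac{1}{66824}$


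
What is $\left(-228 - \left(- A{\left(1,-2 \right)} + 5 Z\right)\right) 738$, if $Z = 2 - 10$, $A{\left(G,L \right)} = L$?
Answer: $-140220$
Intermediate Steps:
$Z = -8$ ($Z = 2 - 10 = -8$)
$\left(-228 - \left(- A{\left(1,-2 \right)} + 5 Z\right)\right) 738 = \left(-228 - -38\right) 738 = \left(-228 + \left(-2 + 40\right)\right) 738 = \left(-228 + 38\right) 738 = \left(-190\right) 738 = -140220$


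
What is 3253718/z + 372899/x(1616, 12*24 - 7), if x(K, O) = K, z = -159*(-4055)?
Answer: 245682774043/1041907920 ≈ 235.80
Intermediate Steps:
z = 644745
3253718/z + 372899/x(1616, 12*24 - 7) = 3253718/644745 + 372899/1616 = 245682774043/1041907920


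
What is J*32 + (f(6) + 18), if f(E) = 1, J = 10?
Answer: 339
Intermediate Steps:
J*32 + (f(6) + 18) = 10*32 + (1 + 18) = 320 + 19 = 339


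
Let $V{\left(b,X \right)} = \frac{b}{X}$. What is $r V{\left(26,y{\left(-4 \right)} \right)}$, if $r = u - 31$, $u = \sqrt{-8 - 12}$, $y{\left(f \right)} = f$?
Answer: $\frac{403}{2} - 13 i \sqrt{5} \approx 201.5 - 29.069 i$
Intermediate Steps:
$u = 2 i \sqrt{5}$ ($u = \sqrt{-20} = 2 i \sqrt{5} \approx 4.4721 i$)
$r = -31 + 2 i \sqrt{5}$ ($r = 2 i \sqrt{5} - 31 = -31 + 2 i \sqrt{5} \approx -31.0 + 4.4721 i$)
$r V{\left(26,y{\left(-4 \right)} \right)} = \left(-31 + 2 i \sqrt{5}\right) \frac{26}{-4} = \left(-31 + 2 i \sqrt{5}\right) 26 \left(- \frac{1}{4}\right) = \left(-31 + 2 i \sqrt{5}\right) \left(- \frac{13}{2}\right) = \frac{403}{2} - 13 i \sqrt{5}$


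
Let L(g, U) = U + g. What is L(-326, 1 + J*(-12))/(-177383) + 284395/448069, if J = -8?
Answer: 50549446086/79479823427 ≈ 0.63600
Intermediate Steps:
L(-326, 1 + J*(-12))/(-177383) + 284395/448069 = ((1 - 8*(-12)) - 326)/(-177383) + 284395/448069 = ((1 + 96) - 326)*(-1/177383) + 284395*(1/448069) = (97 - 326)*(-1/177383) + 284395/448069 = -229*(-1/177383) + 284395/448069 = 229/177383 + 284395/448069 = 50549446086/79479823427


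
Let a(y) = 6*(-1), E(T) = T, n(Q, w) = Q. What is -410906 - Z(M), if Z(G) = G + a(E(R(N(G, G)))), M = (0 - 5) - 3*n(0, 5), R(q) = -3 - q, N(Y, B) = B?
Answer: -410895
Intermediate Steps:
a(y) = -6
M = -5 (M = (0 - 5) - 3*0 = -5 + 0 = -5)
Z(G) = -6 + G (Z(G) = G - 6 = -6 + G)
-410906 - Z(M) = -410906 - (-6 - 5) = -410906 - 1*(-11) = -410906 + 11 = -410895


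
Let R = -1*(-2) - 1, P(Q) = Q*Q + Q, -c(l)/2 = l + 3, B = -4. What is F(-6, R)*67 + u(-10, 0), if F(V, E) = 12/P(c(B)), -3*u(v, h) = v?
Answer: 412/3 ≈ 137.33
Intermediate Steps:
u(v, h) = -v/3
c(l) = -6 - 2*l (c(l) = -2*(l + 3) = -2*(3 + l) = -6 - 2*l)
P(Q) = Q + Q² (P(Q) = Q² + Q = Q + Q²)
R = 1 (R = 2 - 1 = 1)
F(V, E) = 2 (F(V, E) = 12/(((-6 - 2*(-4))*(1 + (-6 - 2*(-4))))) = 12/(((-6 + 8)*(1 + (-6 + 8)))) = 12/((2*(1 + 2))) = 12/((2*3)) = 12/6 = 12*(⅙) = 2)
F(-6, R)*67 + u(-10, 0) = 2*67 - ⅓*(-10) = 134 + 10/3 = 412/3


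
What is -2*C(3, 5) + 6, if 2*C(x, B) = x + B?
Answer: -2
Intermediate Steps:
C(x, B) = B/2 + x/2 (C(x, B) = (x + B)/2 = (B + x)/2 = B/2 + x/2)
-2*C(3, 5) + 6 = -2*((½)*5 + (½)*3) + 6 = -2*(5/2 + 3/2) + 6 = -2*4 + 6 = -8 + 6 = -2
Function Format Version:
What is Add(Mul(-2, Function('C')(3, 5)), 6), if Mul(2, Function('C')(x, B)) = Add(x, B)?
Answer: -2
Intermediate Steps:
Function('C')(x, B) = Add(Mul(Rational(1, 2), B), Mul(Rational(1, 2), x)) (Function('C')(x, B) = Mul(Rational(1, 2), Add(x, B)) = Mul(Rational(1, 2), Add(B, x)) = Add(Mul(Rational(1, 2), B), Mul(Rational(1, 2), x)))
Add(Mul(-2, Function('C')(3, 5)), 6) = Add(Mul(-2, Add(Mul(Rational(1, 2), 5), Mul(Rational(1, 2), 3))), 6) = Add(Mul(-2, Add(Rational(5, 2), Rational(3, 2))), 6) = Add(Mul(-2, 4), 6) = Add(-8, 6) = -2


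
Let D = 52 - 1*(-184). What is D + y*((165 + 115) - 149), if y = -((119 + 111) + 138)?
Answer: -47972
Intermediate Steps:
D = 236 (D = 52 + 184 = 236)
y = -368 (y = -(230 + 138) = -1*368 = -368)
D + y*((165 + 115) - 149) = 236 - 368*((165 + 115) - 149) = 236 - 368*(280 - 149) = 236 - 368*131 = 236 - 48208 = -47972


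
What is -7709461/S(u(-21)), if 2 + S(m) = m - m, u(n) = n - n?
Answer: 7709461/2 ≈ 3.8547e+6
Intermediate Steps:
u(n) = 0
S(m) = -2 (S(m) = -2 + (m - m) = -2 + 0 = -2)
-7709461/S(u(-21)) = -7709461/(-2) = -7709461*(-½) = 7709461/2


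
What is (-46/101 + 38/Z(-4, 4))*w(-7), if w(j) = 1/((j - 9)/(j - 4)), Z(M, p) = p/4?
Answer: 2607/101 ≈ 25.812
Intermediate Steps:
Z(M, p) = p/4 (Z(M, p) = p*(¼) = p/4)
w(j) = (-4 + j)/(-9 + j) (w(j) = 1/((-9 + j)/(-4 + j)) = (-4 + j)/(-9 + j))
(-46/101 + 38/Z(-4, 4))*w(-7) = (-46/101 + 38/(((¼)*4)))*((-4 - 7)/(-9 - 7)) = (-46*1/101 + 38/1)*(-11/(-16)) = (-46/101 + 38*1)*(-1/16*(-11)) = (-46/101 + 38)*(11/16) = (3792/101)*(11/16) = 2607/101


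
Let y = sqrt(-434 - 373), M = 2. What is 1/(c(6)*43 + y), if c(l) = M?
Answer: 86/8203 - I*sqrt(807)/8203 ≈ 0.010484 - 0.0034631*I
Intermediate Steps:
y = I*sqrt(807) (y = sqrt(-807) = I*sqrt(807) ≈ 28.408*I)
c(l) = 2
1/(c(6)*43 + y) = 1/(2*43 + I*sqrt(807)) = 1/(86 + I*sqrt(807))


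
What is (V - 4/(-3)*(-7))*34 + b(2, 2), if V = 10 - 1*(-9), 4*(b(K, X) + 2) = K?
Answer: 1963/6 ≈ 327.17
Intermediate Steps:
b(K, X) = -2 + K/4
V = 19 (V = 10 + 9 = 19)
(V - 4/(-3)*(-7))*34 + b(2, 2) = (19 - 4/(-3)*(-7))*34 + (-2 + (1/4)*2) = (19 - 4*(-1/3)*(-7))*34 + (-2 + 1/2) = (19 + (4/3)*(-7))*34 - 3/2 = (19 - 28/3)*34 - 3/2 = (29/3)*34 - 3/2 = 986/3 - 3/2 = 1963/6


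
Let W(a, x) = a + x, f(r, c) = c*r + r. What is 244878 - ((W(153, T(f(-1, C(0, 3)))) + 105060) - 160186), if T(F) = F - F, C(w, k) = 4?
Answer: 299851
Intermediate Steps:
f(r, c) = r + c*r
T(F) = 0
244878 - ((W(153, T(f(-1, C(0, 3)))) + 105060) - 160186) = 244878 - (((153 + 0) + 105060) - 160186) = 244878 - ((153 + 105060) - 160186) = 244878 - (105213 - 160186) = 244878 - 1*(-54973) = 244878 + 54973 = 299851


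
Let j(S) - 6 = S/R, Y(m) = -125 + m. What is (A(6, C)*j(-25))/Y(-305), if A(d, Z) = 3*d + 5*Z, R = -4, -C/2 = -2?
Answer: -931/860 ≈ -1.0826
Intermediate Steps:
C = 4 (C = -2*(-2) = 4)
j(S) = 6 - S/4 (j(S) = 6 + S/(-4) = 6 + S*(-¼) = 6 - S/4)
(A(6, C)*j(-25))/Y(-305) = ((3*6 + 5*4)*(6 - ¼*(-25)))/(-125 - 305) = ((18 + 20)*(6 + 25/4))/(-430) = (38*(49/4))*(-1/430) = (931/2)*(-1/430) = -931/860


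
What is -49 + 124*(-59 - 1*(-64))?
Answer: 571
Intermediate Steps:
-49 + 124*(-59 - 1*(-64)) = -49 + 124*(-59 + 64) = -49 + 124*5 = -49 + 620 = 571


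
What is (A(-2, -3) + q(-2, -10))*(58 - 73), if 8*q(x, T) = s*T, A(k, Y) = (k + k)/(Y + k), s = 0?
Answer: -12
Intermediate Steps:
A(k, Y) = 2*k/(Y + k) (A(k, Y) = (2*k)/(Y + k) = 2*k/(Y + k))
q(x, T) = 0 (q(x, T) = (0*T)/8 = (1/8)*0 = 0)
(A(-2, -3) + q(-2, -10))*(58 - 73) = (2*(-2)/(-3 - 2) + 0)*(58 - 73) = (2*(-2)/(-5) + 0)*(-15) = (2*(-2)*(-1/5) + 0)*(-15) = (4/5 + 0)*(-15) = (4/5)*(-15) = -12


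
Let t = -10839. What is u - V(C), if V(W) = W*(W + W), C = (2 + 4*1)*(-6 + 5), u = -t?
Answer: 10767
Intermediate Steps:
u = 10839 (u = -1*(-10839) = 10839)
C = -6 (C = (2 + 4)*(-1) = 6*(-1) = -6)
V(W) = 2*W² (V(W) = W*(2*W) = 2*W²)
u - V(C) = 10839 - 2*(-6)² = 10839 - 2*36 = 10839 - 1*72 = 10839 - 72 = 10767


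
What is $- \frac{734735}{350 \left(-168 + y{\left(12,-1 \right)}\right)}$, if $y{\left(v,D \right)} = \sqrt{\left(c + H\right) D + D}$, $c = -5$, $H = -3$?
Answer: $\frac{1763364}{141085} + \frac{146947 \sqrt{7}}{1975190} \approx 12.695$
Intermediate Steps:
$y{\left(v,D \right)} = \sqrt{7} \sqrt{- D}$ ($y{\left(v,D \right)} = \sqrt{\left(-5 - 3\right) D + D} = \sqrt{- 8 D + D} = \sqrt{- 7 D} = \sqrt{7} \sqrt{- D}$)
$- \frac{734735}{350 \left(-168 + y{\left(12,-1 \right)}\right)} = - \frac{734735}{350 \left(-168 + \sqrt{7} \sqrt{\left(-1\right) \left(-1\right)}\right)} = - \frac{734735}{350 \left(-168 + \sqrt{7} \sqrt{1}\right)} = - \frac{734735}{350 \left(-168 + \sqrt{7} \cdot 1\right)} = - \frac{734735}{350 \left(-168 + \sqrt{7}\right)} = - \frac{734735}{-58800 + 350 \sqrt{7}}$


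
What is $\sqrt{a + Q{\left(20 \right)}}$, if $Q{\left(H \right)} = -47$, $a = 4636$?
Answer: $\sqrt{4589} \approx 67.742$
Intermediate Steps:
$\sqrt{a + Q{\left(20 \right)}} = \sqrt{4636 - 47} = \sqrt{4589}$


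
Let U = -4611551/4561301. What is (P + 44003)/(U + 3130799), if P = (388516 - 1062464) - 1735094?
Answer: -10787654755739/14280511997948 ≈ -0.75541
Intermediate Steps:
U = -4611551/4561301 (U = -4611551*1/4561301 = -4611551/4561301 ≈ -1.0110)
P = -2409042 (P = -673948 - 1735094 = -2409042)
(P + 44003)/(U + 3130799) = (-2409042 + 44003)/(-4611551/4561301 + 3130799) = -2365039/14280511997948/4561301 = -2365039*4561301/14280511997948 = -10787654755739/14280511997948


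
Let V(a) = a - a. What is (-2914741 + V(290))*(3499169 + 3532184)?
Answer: -20494572874573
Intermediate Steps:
V(a) = 0
(-2914741 + V(290))*(3499169 + 3532184) = (-2914741 + 0)*(3499169 + 3532184) = -2914741*7031353 = -20494572874573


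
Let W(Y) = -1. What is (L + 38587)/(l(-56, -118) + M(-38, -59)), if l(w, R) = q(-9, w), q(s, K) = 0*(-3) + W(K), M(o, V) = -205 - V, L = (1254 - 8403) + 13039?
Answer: -44477/147 ≈ -302.56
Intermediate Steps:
L = 5890 (L = -7149 + 13039 = 5890)
q(s, K) = -1 (q(s, K) = 0*(-3) - 1 = 0 - 1 = -1)
l(w, R) = -1
(L + 38587)/(l(-56, -118) + M(-38, -59)) = (5890 + 38587)/(-1 + (-205 - 1*(-59))) = 44477/(-1 + (-205 + 59)) = 44477/(-1 - 146) = 44477/(-147) = 44477*(-1/147) = -44477/147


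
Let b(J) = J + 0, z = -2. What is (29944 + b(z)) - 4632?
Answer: 25310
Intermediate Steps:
b(J) = J
(29944 + b(z)) - 4632 = (29944 - 2) - 4632 = 29942 - 4632 = 25310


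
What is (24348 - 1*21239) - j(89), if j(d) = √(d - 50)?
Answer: 3109 - √39 ≈ 3102.8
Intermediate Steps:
j(d) = √(-50 + d)
(24348 - 1*21239) - j(89) = (24348 - 1*21239) - √(-50 + 89) = (24348 - 21239) - √39 = 3109 - √39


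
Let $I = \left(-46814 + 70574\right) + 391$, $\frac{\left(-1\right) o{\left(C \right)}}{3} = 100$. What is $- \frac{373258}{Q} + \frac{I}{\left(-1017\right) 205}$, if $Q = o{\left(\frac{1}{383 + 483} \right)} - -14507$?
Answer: $- \frac{78161807387}{2961946395} \approx -26.389$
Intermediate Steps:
$o{\left(C \right)} = -300$ ($o{\left(C \right)} = \left(-3\right) 100 = -300$)
$Q = 14207$ ($Q = -300 - -14507 = -300 + 14507 = 14207$)
$I = 24151$ ($I = 23760 + 391 = 24151$)
$- \frac{373258}{Q} + \frac{I}{\left(-1017\right) 205} = - \frac{373258}{14207} + \frac{24151}{\left(-1017\right) 205} = \left(-373258\right) \frac{1}{14207} + \frac{24151}{-208485} = - \frac{373258}{14207} + 24151 \left(- \frac{1}{208485}\right) = - \frac{373258}{14207} - \frac{24151}{208485} = - \frac{78161807387}{2961946395}$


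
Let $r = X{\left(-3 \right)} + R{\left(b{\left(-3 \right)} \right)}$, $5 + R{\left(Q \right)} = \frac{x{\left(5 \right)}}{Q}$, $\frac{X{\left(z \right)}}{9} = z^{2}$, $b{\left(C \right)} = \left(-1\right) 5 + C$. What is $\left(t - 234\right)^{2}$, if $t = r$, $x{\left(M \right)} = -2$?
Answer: $\frac{398161}{16} \approx 24885.0$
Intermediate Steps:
$b{\left(C \right)} = -5 + C$
$X{\left(z \right)} = 9 z^{2}$
$R{\left(Q \right)} = -5 - \frac{2}{Q}$
$r = \frac{305}{4}$ ($r = 9 \left(-3\right)^{2} - \left(5 + \frac{2}{-5 - 3}\right) = 9 \cdot 9 - \left(5 + \frac{2}{-8}\right) = 81 - \frac{19}{4} = \frac{305}{4} \approx 76.25$)
$t = \frac{305}{4} \approx 76.25$
$\left(t - 234\right)^{2} = \left(\frac{305}{4} - 234\right)^{2} = \left(- \frac{631}{4}\right)^{2} = \frac{398161}{16}$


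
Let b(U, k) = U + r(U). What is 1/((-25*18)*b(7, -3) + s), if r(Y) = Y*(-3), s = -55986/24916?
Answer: 12458/78457407 ≈ 0.00015879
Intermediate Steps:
s = -27993/12458 (s = -55986*1/24916 = -27993/12458 ≈ -2.2470)
r(Y) = -3*Y
b(U, k) = -2*U (b(U, k) = U - 3*U = -2*U)
1/((-25*18)*b(7, -3) + s) = 1/((-25*18)*(-2*7) - 27993/12458) = 1/(-450*(-14) - 27993/12458) = 1/(6300 - 27993/12458) = 1/(78457407/12458) = 12458/78457407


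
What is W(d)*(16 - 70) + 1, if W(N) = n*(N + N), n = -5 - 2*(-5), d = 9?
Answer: -4859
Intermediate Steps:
n = 5 (n = -5 + 10 = 5)
W(N) = 10*N (W(N) = 5*(N + N) = 5*(2*N) = 10*N)
W(d)*(16 - 70) + 1 = (10*9)*(16 - 70) + 1 = 90*(-54) + 1 = -4860 + 1 = -4859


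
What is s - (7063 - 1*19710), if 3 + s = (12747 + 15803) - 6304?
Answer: 34890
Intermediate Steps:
s = 22243 (s = -3 + ((12747 + 15803) - 6304) = -3 + (28550 - 6304) = -3 + 22246 = 22243)
s - (7063 - 1*19710) = 22243 - (7063 - 1*19710) = 22243 - (7063 - 19710) = 22243 - 1*(-12647) = 22243 + 12647 = 34890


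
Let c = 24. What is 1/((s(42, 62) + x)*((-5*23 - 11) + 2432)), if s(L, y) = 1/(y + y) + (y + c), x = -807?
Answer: -62/103081659 ≈ -6.0147e-7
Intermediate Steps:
s(L, y) = 24 + y + 1/(2*y) (s(L, y) = 1/(y + y) + (y + 24) = 1/(2*y) + (24 + y) = 24 + y + 1/(2*y))
1/((s(42, 62) + x)*((-5*23 - 11) + 2432)) = 1/(((24 + 62 + (1/2)/62) - 807)*((-5*23 - 11) + 2432)) = 1/(((24 + 62 + (1/2)*(1/62)) - 807)*((-115 - 11) + 2432)) = 1/(((24 + 62 + 1/124) - 807)*(-126 + 2432)) = 1/((10665/124 - 807)*2306) = 1/(-89403/124*2306) = 1/(-103081659/62) = -62/103081659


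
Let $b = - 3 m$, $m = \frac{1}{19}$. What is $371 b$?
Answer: $- \frac{1113}{19} \approx -58.579$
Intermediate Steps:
$m = \frac{1}{19} \approx 0.052632$
$b = - \frac{3}{19}$ ($b = \left(-3\right) \frac{1}{19} = - \frac{3}{19} \approx -0.15789$)
$371 b = 371 \left(- \frac{3}{19}\right) = - \frac{1113}{19}$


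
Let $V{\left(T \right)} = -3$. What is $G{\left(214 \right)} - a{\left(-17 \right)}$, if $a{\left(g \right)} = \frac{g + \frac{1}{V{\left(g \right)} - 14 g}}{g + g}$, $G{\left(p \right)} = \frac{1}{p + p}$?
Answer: $- \frac{850721}{1709860} \approx -0.49754$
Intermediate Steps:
$G{\left(p \right)} = \frac{1}{2 p}$
$a{\left(g \right)} = \frac{g + \frac{1}{-3 - 14 g}}{2 g}$ ($a{\left(g \right)} = \frac{g + \frac{1}{-3 - 14 g}}{g + g} = \frac{g + \frac{1}{-3 - 14 g}}{2 g}$)
$G{\left(214 \right)} - a{\left(-17 \right)} = \frac{1}{2 \cdot 214} - \frac{-1 + 3 \left(-17\right) + 14 \left(-17\right)^{2}}{2 \left(-17\right) \left(3 + 14 \left(-17\right)\right)} = \frac{1}{2} \cdot \frac{1}{214} - \frac{1}{2} \left(- \frac{1}{17}\right) \frac{1}{3 - 238} \left(-1 - 51 + 14 \cdot 289\right) = \frac{1}{428} - \frac{1}{2} \left(- \frac{1}{17}\right) \frac{1}{-235} \left(-1 - 51 + 4046\right) = \frac{1}{428} - \frac{1}{2} \left(- \frac{1}{17}\right) \left(- \frac{1}{235}\right) 3994 = \frac{1}{428} - \frac{1997}{3995} = - \frac{850721}{1709860}$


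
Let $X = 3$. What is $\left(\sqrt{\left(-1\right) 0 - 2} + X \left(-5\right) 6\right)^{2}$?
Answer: $\left(90 - i \sqrt{2}\right)^{2} \approx 8098.0 - 254.56 i$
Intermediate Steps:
$\left(\sqrt{\left(-1\right) 0 - 2} + X \left(-5\right) 6\right)^{2} = \left(\sqrt{\left(-1\right) 0 - 2} + 3 \left(-5\right) 6\right)^{2} = \left(\sqrt{0 - 2} - 90\right)^{2} = \left(\sqrt{-2} - 90\right)^{2} = \left(i \sqrt{2} - 90\right)^{2} = \left(-90 + i \sqrt{2}\right)^{2}$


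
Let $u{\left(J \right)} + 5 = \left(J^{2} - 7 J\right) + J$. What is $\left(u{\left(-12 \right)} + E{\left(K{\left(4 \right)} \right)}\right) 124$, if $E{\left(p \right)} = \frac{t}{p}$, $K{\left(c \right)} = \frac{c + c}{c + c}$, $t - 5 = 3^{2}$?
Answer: $27900$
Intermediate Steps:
$t = 14$ ($t = 5 + 3^{2} = 5 + 9 = 14$)
$K{\left(c \right)} = 1$ ($K{\left(c \right)} = \frac{2 c}{2 c} = 2 c \frac{1}{2 c} = 1$)
$E{\left(p \right)} = \frac{14}{p}$
$u{\left(J \right)} = -5 + J^{2} - 6 J$ ($u{\left(J \right)} = -5 + \left(\left(J^{2} - 7 J\right) + J\right) = -5 + \left(J^{2} - 6 J\right) = -5 + J^{2} - 6 J$)
$\left(u{\left(-12 \right)} + E{\left(K{\left(4 \right)} \right)}\right) 124 = \left(\left(-5 + \left(-12\right)^{2} - -72\right) + \frac{14}{1}\right) 124 = \left(\left(-5 + 144 + 72\right) + 14 \cdot 1\right) 124 = \left(211 + 14\right) 124 = 225 \cdot 124 = 27900$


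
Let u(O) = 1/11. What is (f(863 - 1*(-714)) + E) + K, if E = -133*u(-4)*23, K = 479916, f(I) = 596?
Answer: 5282573/11 ≈ 4.8023e+5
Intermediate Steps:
u(O) = 1/11
E = -3059/11 (E = -133*1/11*23 = -133/11*23 = -3059/11 ≈ -278.09)
(f(863 - 1*(-714)) + E) + K = (596 - 3059/11) + 479916 = 3497/11 + 479916 = 5282573/11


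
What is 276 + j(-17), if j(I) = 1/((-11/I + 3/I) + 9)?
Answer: 44453/161 ≈ 276.11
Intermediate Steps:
j(I) = 1/(9 - 8/I) (j(I) = 1/(-8/I + 9) = 1/(9 - 8/I))
276 + j(-17) = 276 - 17/(-8 + 9*(-17)) = 276 - 17/(-8 - 153) = 276 - 17/(-161) = 276 - 17*(-1/161) = 276 + 17/161 = 44453/161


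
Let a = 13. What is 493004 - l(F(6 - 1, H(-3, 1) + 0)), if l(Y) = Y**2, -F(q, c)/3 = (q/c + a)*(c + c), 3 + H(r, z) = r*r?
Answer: 245000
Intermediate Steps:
H(r, z) = -3 + r**2 (H(r, z) = -3 + r*r = -3 + r**2)
F(q, c) = -6*c*(13 + q/c) (F(q, c) = -3*(q/c + 13)*(c + c) = -3*(13 + q/c)*2*c = -6*c*(13 + q/c))
493004 - l(F(6 - 1, H(-3, 1) + 0)) = 493004 - (-78*((-3 + (-3)**2) + 0) - 6*(6 - 1))**2 = 493004 - (-78*((-3 + 9) + 0) - 6*5)**2 = 493004 - (-78*(6 + 0) - 30)**2 = 493004 - (-78*6 - 30)**2 = 493004 - (-468 - 30)**2 = 493004 - 1*(-498)**2 = 493004 - 1*248004 = 493004 - 248004 = 245000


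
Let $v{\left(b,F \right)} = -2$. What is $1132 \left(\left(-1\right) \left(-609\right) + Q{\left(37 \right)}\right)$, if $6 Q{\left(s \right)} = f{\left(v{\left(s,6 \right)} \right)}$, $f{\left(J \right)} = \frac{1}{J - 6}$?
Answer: $\frac{8272373}{12} \approx 6.8936 \cdot 10^{5}$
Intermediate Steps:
$f{\left(J \right)} = \frac{1}{-6 + J}$
$Q{\left(s \right)} = - \frac{1}{48}$ ($Q{\left(s \right)} = \frac{1}{6 \left(-6 - 2\right)} = \frac{1}{6 \left(-8\right)} = \frac{1}{6} \left(- \frac{1}{8}\right) = - \frac{1}{48}$)
$1132 \left(\left(-1\right) \left(-609\right) + Q{\left(37 \right)}\right) = 1132 \left(\left(-1\right) \left(-609\right) - \frac{1}{48}\right) = 1132 \left(609 - \frac{1}{48}\right) = 1132 \cdot \frac{29231}{48} = \frac{8272373}{12}$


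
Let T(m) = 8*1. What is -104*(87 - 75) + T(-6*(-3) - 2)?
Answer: -1240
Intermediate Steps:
T(m) = 8
-104*(87 - 75) + T(-6*(-3) - 2) = -104*(87 - 75) + 8 = -104*12 + 8 = -1248 + 8 = -1240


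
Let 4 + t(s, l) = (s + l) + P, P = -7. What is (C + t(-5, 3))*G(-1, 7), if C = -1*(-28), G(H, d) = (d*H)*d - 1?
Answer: -750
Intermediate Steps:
t(s, l) = -11 + l + s (t(s, l) = -4 + ((s + l) - 7) = -4 + ((l + s) - 7) = -4 + (-7 + l + s) = -11 + l + s)
G(H, d) = -1 + H*d**2 (G(H, d) = (H*d)*d - 1 = H*d**2 - 1 = -1 + H*d**2)
C = 28
(C + t(-5, 3))*G(-1, 7) = (28 + (-11 + 3 - 5))*(-1 - 1*7**2) = (28 - 13)*(-1 - 1*49) = 15*(-1 - 49) = 15*(-50) = -750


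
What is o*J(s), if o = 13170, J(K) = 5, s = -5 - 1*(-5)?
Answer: 65850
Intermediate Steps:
s = 0 (s = -5 + 5 = 0)
o*J(s) = 13170*5 = 65850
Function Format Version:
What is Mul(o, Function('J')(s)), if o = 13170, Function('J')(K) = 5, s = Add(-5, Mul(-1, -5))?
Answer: 65850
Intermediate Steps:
s = 0 (s = Add(-5, 5) = 0)
Mul(o, Function('J')(s)) = Mul(13170, 5) = 65850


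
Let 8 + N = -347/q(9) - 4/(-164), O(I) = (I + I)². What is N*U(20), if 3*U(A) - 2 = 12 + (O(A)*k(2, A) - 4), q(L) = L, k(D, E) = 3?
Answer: -82587700/1107 ≈ -74605.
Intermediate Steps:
O(I) = 4*I² (O(I) = (2*I)² = 4*I²)
U(A) = 10/3 + 4*A² (U(A) = ⅔ + (12 + ((4*A²)*3 - 4))/3 = ⅔ + (12 + (12*A² - 4))/3 = ⅔ + (12 + (-4 + 12*A²))/3 = ⅔ + (8 + 12*A²)/3 = ⅔ + (8/3 + 4*A²) = 10/3 + 4*A²)
N = -17170/369 (N = -8 + (-347/9 - 4/(-164)) = -8 + (-347*⅑ - 4*(-1/164)) = -8 + (-347/9 + 1/41) = -8 - 14218/369 = -17170/369 ≈ -46.531)
N*U(20) = -17170*(10/3 + 4*20²)/369 = -17170*(10/3 + 4*400)/369 = -17170*(10/3 + 1600)/369 = -17170/369*4810/3 = -82587700/1107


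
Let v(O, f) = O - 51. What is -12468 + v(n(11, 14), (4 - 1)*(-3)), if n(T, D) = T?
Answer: -12508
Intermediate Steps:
v(O, f) = -51 + O
-12468 + v(n(11, 14), (4 - 1)*(-3)) = -12468 + (-51 + 11) = -12468 - 40 = -12508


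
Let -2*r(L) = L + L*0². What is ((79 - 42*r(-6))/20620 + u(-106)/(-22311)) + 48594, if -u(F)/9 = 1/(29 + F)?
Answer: 191266337519119/3936007460 ≈ 48594.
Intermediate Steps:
r(L) = -L/2 (r(L) = -(L + L*0²)/2 = -(L + L*0)/2 = -(L + 0)/2 = -L/2)
u(F) = -9/(29 + F)
((79 - 42*r(-6))/20620 + u(-106)/(-22311)) + 48594 = ((79 - (-21)*(-6))/20620 - 9/(29 - 106)/(-22311)) + 48594 = ((79 - 42*3)*(1/20620) - 9/(-77)*(-1/22311)) + 48594 = ((79 - 126)*(1/20620) - 9*(-1/77)*(-1/22311)) + 48594 = (-47*1/20620 + (9/77)*(-1/22311)) + 48594 = (-47/20620 - 1/190883) + 48594 = -8992121/3936007460 + 48594 = 191266337519119/3936007460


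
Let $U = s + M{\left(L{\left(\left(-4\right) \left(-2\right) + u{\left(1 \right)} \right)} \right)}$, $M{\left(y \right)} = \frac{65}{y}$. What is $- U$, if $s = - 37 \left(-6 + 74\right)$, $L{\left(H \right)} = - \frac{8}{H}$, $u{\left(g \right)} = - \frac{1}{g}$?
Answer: $\frac{20583}{8} \approx 2572.9$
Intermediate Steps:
$s = -2516$ ($s = \left(-37\right) 68 = -2516$)
$U = - \frac{20583}{8}$ ($U = -2516 + \frac{65}{\left(-8\right) \frac{1}{\left(-4\right) \left(-2\right) - 1^{-1}}} = -2516 + \frac{65}{\left(-8\right) \frac{1}{8 - 1}} = -2516 + \frac{65}{\left(-8\right) \frac{1}{7}} = -2516 + \frac{65}{- \frac{8}{7}} = -2516 + 65 \left(- \frac{7}{8}\right) = -2516 - \frac{455}{8} = - \frac{20583}{8} \approx -2572.9$)
$- U = \left(-1\right) \left(- \frac{20583}{8}\right) = \frac{20583}{8}$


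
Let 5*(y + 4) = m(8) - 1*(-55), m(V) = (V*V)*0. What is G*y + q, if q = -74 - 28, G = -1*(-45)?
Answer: 213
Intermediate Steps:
m(V) = 0 (m(V) = V²*0 = 0)
y = 7 (y = -4 + (0 - 1*(-55))/5 = -4 + (0 + 55)/5 = -4 + (⅕)*55 = -4 + 11 = 7)
G = 45
q = -102
G*y + q = 45*7 - 102 = 315 - 102 = 213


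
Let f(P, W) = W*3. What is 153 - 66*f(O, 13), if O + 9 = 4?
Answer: -2421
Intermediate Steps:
O = -5 (O = -9 + 4 = -5)
f(P, W) = 3*W
153 - 66*f(O, 13) = 153 - 198*13 = 153 - 66*39 = 153 - 2574 = -2421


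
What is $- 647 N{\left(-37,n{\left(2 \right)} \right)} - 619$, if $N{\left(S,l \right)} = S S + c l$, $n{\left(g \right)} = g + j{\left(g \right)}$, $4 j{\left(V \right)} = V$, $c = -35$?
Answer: $- \frac{1659499}{2} \approx -8.2975 \cdot 10^{5}$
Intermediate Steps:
$j{\left(V \right)} = \frac{V}{4}$
$n{\left(g \right)} = \frac{5 g}{4}$ ($n{\left(g \right)} = g + \frac{g}{4} = \frac{5 g}{4}$)
$N{\left(S,l \right)} = S^{2} - 35 l$ ($N{\left(S,l \right)} = S S - 35 l = S^{2} - 35 l$)
$- 647 N{\left(-37,n{\left(2 \right)} \right)} - 619 = - 647 \left(\left(-37\right)^{2} - 35 \cdot \frac{5}{4} \cdot 2\right) - 619 = - 647 \left(1369 - \frac{175}{2}\right) - 619 = \left(-647\right) \frac{2563}{2} - 619 = - \frac{1658261}{2} - 619 = - \frac{1659499}{2}$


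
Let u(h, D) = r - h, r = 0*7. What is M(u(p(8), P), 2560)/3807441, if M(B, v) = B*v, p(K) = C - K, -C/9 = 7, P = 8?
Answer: 181760/3807441 ≈ 0.047738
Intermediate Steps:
r = 0
C = -63 (C = -9*7 = -63)
p(K) = -63 - K
u(h, D) = -h (u(h, D) = 0 - h = -h)
M(u(p(8), P), 2560)/3807441 = (-(-63 - 1*8)*2560)/3807441 = (-(-63 - 8)*2560)*(1/3807441) = (-1*(-71)*2560)*(1/3807441) = (71*2560)*(1/3807441) = 181760*(1/3807441) = 181760/3807441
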